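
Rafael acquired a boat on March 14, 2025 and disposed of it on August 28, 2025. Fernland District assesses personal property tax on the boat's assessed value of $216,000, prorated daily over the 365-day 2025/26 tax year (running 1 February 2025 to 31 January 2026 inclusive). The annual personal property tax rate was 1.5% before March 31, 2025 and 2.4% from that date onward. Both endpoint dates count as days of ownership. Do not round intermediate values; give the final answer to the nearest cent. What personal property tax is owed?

$2,295.52

March 14 – March 30, 2025: 17 days at 1.5% → $216,000 × 1.5% × 17/365 = $150.9041
March 31 – August 28, 2025: 151 days at 2.4% → $216,000 × 2.4% × 151/365 = $2,144.6137
Total = $2,295.5178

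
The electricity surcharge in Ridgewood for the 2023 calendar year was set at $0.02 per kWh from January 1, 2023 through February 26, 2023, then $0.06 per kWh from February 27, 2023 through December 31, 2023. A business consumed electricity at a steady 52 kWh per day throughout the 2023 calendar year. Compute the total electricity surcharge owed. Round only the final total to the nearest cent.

$1,020.24

January 1 – February 26, 2023: 57 days × 52 kWh/day = 2,964 kWh at $0.02/kWh → $59.28
February 27 – December 31, 2023: 308 days × 52 kWh/day = 16,016 kWh at $0.06/kWh → $960.96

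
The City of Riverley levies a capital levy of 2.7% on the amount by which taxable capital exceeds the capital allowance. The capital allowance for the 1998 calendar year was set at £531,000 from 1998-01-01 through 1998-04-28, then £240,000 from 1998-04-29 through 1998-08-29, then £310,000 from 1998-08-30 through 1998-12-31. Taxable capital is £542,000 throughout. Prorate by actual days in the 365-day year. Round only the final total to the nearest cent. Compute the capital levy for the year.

£4,971.85

1998-01-01 to 1998-04-28: 118 days, exemption £531,000 → (£542,000 − £531,000) × 2.7% × 118/365 = £96.0164
1998-04-29 to 1998-08-29: 123 days, exemption £240,000 → (£542,000 − £240,000) × 2.7% × 123/365 = £2,747.7863
1998-08-30 to 1998-12-31: 124 days, exemption £310,000 → (£542,000 − £310,000) × 2.7% × 124/365 = £2,128.0438
Total = £4,971.8466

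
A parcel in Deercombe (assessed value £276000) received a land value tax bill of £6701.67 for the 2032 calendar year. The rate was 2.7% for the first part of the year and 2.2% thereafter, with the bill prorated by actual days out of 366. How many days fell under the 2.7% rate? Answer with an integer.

Let d = days at the first rate; then 366 − d days at the second rate.
£276000 × [2.7%·d + 2.2%·(366−d)] / 366 = £6701.67
Solving gives d = 167, so the new rate took effect on 16 June 2032.

167 days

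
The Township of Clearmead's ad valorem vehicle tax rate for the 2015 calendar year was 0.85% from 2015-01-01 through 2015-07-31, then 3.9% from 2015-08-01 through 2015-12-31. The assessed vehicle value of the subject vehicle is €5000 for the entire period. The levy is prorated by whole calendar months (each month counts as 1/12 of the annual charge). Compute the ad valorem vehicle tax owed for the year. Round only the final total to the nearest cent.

2015-01-01 to 2015-07-31: 7 months at 0.85% → €5000 × 0.85% × 7/12 = €24.7917
2015-08-01 to 2015-12-31: 5 months at 3.9% → €5000 × 3.9% × 5/12 = €81.2500
Total = €106.0417

€106.04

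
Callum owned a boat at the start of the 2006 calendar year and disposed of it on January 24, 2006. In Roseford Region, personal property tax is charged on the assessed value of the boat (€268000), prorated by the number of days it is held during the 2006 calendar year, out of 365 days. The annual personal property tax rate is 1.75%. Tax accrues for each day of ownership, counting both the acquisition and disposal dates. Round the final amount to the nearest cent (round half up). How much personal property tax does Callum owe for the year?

Days held (January 1 – January 24, 2006): 24 out of 365
Tax = €268000 × 1.75% × 24/365 = €308.3836

€308.38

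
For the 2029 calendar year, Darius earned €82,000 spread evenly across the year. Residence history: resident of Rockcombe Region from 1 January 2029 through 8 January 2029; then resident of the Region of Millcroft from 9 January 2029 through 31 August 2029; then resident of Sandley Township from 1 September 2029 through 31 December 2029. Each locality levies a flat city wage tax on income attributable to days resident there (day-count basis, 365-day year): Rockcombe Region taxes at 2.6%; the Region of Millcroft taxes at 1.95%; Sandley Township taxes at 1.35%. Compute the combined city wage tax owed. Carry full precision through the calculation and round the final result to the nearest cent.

Rockcombe Region, 1 January – 8 January 2029: 8 days → €82,000 × 2.6% × 8/365 = €46.7288
The Region of Millcroft, 9 January – 31 August 2029: 235 days → €82,000 × 1.95% × 235/365 = €1,029.4932
Sandley Township, 1 September – 31 December 2029: 122 days → €82,000 × 1.35% × 122/365 = €370.0110
Total = €1,446.2329

€1,446.23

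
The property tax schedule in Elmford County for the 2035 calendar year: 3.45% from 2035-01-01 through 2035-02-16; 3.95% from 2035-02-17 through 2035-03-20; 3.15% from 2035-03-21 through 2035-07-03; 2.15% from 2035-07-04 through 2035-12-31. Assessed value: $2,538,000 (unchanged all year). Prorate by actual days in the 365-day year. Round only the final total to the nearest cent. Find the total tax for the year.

$70,121.81

2035-01-01 to 2035-02-16: 47 days at 3.45% → $2,538,000 × 3.45% × 47/365 = $11,274.9781
2035-02-17 to 2035-03-20: 32 days at 3.95% → $2,538,000 × 3.95% × 32/365 = $8,789.1288
2035-03-21 to 2035-07-03: 105 days at 3.15% → $2,538,000 × 3.15% × 105/365 = $22,998.4521
2035-07-04 to 2035-12-31: 181 days at 2.15% → $2,538,000 × 2.15% × 181/365 = $27,059.2521
Total = $70,121.8110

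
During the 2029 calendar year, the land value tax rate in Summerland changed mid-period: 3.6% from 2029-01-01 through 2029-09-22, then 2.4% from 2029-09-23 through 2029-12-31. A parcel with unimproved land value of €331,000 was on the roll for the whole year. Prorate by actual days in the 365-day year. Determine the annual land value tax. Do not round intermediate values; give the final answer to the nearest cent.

2029-01-01 to 2029-09-22: 265 days at 3.6% → €331,000 × 3.6% × 265/365 = €8,651.3425
2029-09-23 to 2029-12-31: 100 days at 2.4% → €331,000 × 2.4% × 100/365 = €2,176.4384
Total = €10,827.7808

€10,827.78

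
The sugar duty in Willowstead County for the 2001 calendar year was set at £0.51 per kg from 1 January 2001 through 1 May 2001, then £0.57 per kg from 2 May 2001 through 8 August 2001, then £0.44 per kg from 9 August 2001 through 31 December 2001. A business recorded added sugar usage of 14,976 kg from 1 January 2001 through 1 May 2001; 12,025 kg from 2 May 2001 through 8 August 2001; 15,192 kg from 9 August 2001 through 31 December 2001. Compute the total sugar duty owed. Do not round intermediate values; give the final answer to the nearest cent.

£21,176.49

1 January – 1 May 2001: 14,976 kg at £0.51/kg → £7,637.76
2 May – 8 August 2001: 12,025 kg at £0.57/kg → £6,854.25
9 August – 31 December 2001: 15,192 kg at £0.44/kg → £6,684.48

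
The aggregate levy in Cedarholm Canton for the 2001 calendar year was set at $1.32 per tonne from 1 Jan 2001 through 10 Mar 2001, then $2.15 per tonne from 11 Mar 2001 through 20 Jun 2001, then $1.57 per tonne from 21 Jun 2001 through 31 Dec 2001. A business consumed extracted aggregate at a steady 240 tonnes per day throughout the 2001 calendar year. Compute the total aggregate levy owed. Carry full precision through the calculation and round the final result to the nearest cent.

$147,590.40

1 Jan – 10 Mar 2001: 69 days × 240 tonnes/day = 16,560 tonnes at $1.32/tonne → $21,859.20
11 Mar – 20 Jun 2001: 102 days × 240 tonnes/day = 24,480 tonnes at $2.15/tonne → $52,632.00
21 Jun – 31 Dec 2001: 194 days × 240 tonnes/day = 46,560 tonnes at $1.57/tonne → $73,099.20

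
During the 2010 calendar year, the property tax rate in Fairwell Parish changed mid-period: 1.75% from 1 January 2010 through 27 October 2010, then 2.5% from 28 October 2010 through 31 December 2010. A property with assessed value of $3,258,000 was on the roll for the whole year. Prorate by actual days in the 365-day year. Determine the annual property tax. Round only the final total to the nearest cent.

$61,366.44

1 January – 27 October 2010: 300 days at 1.75% → $3,258,000 × 1.75% × 300/365 = $46,861.6438
28 October – 31 December 2010: 65 days at 2.5% → $3,258,000 × 2.5% × 65/365 = $14,504.7945
Total = $61,366.4384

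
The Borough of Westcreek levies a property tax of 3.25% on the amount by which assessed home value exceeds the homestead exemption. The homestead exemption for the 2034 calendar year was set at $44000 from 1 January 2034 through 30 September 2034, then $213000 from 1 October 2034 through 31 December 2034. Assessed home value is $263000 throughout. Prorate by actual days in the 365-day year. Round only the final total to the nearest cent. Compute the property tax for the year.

1 January – 30 September 2034: 273 days, exemption $44000 → ($263000 − $44000) × 3.25% × 273/365 = $5323.5000
1 October – 31 December 2034: 92 days, exemption $213000 → ($263000 − $213000) × 3.25% × 92/365 = $409.5890
Total = $5733.0890

$5733.09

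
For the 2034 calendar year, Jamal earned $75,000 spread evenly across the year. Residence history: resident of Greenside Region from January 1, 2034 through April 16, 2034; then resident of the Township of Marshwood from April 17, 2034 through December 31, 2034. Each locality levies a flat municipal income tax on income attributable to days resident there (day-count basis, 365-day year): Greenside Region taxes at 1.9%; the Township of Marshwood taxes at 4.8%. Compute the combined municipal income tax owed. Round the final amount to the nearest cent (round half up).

$2,968.36

Greenside Region, January 1 – April 16, 2034: 106 days → $75,000 × 1.9% × 106/365 = $413.8356
The Township of Marshwood, April 17 – December 31, 2034: 259 days → $75,000 × 4.8% × 259/365 = $2,554.5205
Total = $2,968.3562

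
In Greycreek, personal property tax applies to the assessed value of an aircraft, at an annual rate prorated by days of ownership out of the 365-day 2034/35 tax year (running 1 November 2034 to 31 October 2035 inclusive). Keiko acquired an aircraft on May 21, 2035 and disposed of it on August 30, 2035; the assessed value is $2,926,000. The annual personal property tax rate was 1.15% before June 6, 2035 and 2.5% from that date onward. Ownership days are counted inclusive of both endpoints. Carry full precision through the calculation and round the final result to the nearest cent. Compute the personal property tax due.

$18,710.37

May 21 – June 5, 2035: 16 days at 1.15% → $2,926,000 × 1.15% × 16/365 = $1,475.0247
June 6 – August 30, 2035: 86 days at 2.5% → $2,926,000 × 2.5% × 86/365 = $17,235.3425
Total = $18,710.3671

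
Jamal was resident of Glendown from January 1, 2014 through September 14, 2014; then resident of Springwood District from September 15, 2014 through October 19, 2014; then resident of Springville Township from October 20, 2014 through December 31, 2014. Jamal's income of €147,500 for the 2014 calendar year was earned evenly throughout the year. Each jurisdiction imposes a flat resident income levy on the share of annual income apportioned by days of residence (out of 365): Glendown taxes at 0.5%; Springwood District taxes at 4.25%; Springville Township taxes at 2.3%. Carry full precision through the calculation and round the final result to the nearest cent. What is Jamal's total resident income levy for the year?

€1,798.89

Glendown, January 1 – September 14, 2014: 257 days → €147,500 × 0.5% × 257/365 = €519.2808
Springwood District, September 15 – October 19, 2014: 35 days → €147,500 × 4.25% × 35/365 = €601.1130
Springville Township, October 20 – December 31, 2014: 73 days → €147,500 × 2.3% × 73/365 = €678.5000
Total = €1,798.8938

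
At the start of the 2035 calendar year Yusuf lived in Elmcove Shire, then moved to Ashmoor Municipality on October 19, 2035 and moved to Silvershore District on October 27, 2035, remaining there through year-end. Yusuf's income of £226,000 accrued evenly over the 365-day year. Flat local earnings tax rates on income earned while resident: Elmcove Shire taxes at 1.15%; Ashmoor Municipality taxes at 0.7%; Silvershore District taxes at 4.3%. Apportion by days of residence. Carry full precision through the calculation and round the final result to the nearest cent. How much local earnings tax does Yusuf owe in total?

£3,863.98

Elmcove Shire, January 1 – October 18, 2035: 291 days → £226,000 × 1.15% × 291/365 = £2,072.0795
Ashmoor Municipality, October 19 – October 26, 2035: 8 days → £226,000 × 0.7% × 8/365 = £34.6740
Silvershore District, October 27 – December 31, 2035: 66 days → £226,000 × 4.3% × 66/365 = £1,757.2274
Total = £3,863.9808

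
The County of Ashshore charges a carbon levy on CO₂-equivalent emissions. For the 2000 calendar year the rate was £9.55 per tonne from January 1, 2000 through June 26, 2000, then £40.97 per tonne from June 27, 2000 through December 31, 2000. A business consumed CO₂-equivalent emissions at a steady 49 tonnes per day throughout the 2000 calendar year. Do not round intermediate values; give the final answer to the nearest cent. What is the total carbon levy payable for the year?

£460,710.74

January 1 – June 26, 2000: 178 days × 49 tonnes/day = 8,722 tonnes at £9.55/tonne → £83,295.10
June 27 – December 31, 2000: 188 days × 49 tonnes/day = 9,212 tonnes at £40.97/tonne → £377,415.64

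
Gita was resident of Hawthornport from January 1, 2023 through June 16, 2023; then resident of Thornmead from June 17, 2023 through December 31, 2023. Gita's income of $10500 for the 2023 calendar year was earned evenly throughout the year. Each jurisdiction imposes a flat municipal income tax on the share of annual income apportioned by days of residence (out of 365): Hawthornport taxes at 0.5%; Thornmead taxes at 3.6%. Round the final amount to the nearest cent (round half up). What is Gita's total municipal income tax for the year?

$229.07

Hawthornport, January 1 – June 16, 2023: 167 days → $10500 × 0.5% × 167/365 = $24.0205
Thornmead, June 17 – December 31, 2023: 198 days → $10500 × 3.6% × 198/365 = $205.0521
Total = $229.0726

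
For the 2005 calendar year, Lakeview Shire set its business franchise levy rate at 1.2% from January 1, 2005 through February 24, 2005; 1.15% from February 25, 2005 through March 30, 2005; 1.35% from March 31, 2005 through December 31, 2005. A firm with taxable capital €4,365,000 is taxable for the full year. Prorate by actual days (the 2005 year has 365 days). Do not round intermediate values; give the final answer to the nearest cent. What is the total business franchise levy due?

January 1 – February 24, 2005: 55 days at 1.2% → €4,365,000 × 1.2% × 55/365 = €7,892.8767
February 25 – March 30, 2005: 34 days at 1.15% → €4,365,000 × 1.15% × 34/365 = €4,675.9315
March 31 – December 31, 2005: 276 days at 1.35% → €4,365,000 × 1.35% × 276/365 = €44,558.8767
Total = €57,127.6849

€57,127.68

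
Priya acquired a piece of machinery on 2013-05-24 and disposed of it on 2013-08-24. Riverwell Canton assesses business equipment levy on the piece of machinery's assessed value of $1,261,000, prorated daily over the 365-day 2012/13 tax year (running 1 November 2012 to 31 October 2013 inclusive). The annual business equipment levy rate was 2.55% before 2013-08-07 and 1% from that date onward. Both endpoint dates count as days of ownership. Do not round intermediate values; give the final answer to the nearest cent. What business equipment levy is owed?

$7,229.16

2013-05-24 to 2013-08-06: 75 days at 2.55% → $1,261,000 × 2.55% × 75/365 = $6,607.2945
2013-08-07 to 2013-08-24: 18 days at 1% → $1,261,000 × 1% × 18/365 = $621.8630
Total = $7,229.1575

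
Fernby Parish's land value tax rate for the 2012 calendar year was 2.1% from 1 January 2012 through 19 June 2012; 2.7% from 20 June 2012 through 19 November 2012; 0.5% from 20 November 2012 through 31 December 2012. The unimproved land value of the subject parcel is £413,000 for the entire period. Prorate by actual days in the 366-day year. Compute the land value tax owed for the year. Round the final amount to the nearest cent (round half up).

1 January – 19 June 2012: 171 days at 2.1% → £413,000 × 2.1% × 171/366 = £4,052.1393
20 June – 19 November 2012: 153 days at 2.7% → £413,000 × 2.7% × 153/366 = £4,661.4836
20 November – 31 December 2012: 42 days at 0.5% → £413,000 × 0.5% × 42/366 = £236.9672
Total = £8,950.5902

£8,950.59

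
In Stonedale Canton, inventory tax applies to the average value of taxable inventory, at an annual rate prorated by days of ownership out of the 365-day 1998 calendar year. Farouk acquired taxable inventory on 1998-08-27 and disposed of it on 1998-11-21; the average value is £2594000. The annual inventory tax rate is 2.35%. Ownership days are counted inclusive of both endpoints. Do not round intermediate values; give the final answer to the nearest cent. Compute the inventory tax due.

Days held (1998-08-27 to 1998-11-21): 87 out of 365
Tax = £2594000 × 2.35% × 87/365 = £14529.9534

£14529.95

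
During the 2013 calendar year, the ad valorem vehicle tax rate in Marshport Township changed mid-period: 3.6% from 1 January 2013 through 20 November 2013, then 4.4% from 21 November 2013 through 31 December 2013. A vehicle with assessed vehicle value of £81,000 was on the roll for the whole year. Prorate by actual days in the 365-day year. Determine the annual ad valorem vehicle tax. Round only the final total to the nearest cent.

1 January – 20 November 2013: 324 days at 3.6% → £81,000 × 3.6% × 324/365 = £2,588.4493
21 November – 31 December 2013: 41 days at 4.4% → £81,000 × 4.4% × 41/365 = £400.3397
Total = £2,988.7890

£2,988.79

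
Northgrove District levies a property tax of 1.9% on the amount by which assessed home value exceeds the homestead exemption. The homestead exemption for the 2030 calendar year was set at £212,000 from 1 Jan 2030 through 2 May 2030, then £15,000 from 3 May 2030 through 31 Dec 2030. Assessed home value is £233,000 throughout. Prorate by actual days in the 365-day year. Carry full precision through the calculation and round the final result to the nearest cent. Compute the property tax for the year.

1 Jan – 2 May 2030: 122 days, exemption £212,000 → (£233,000 − £212,000) × 1.9% × 122/365 = £133.3644
3 May – 31 Dec 2030: 243 days, exemption £15,000 → (£233,000 − £15,000) × 1.9% × 243/365 = £2,757.5507
Total = £2,890.9151

£2,890.92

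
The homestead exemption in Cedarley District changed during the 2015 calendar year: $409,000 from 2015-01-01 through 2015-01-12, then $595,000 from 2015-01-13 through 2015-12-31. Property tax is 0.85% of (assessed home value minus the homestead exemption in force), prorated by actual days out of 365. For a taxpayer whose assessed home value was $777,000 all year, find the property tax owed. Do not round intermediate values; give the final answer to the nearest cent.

$1,598.98

2015-01-01 to 2015-01-12: 12 days, exemption $409,000 → ($777,000 − $409,000) × 0.85% × 12/365 = $102.8384
2015-01-13 to 2015-12-31: 353 days, exemption $595,000 → ($777,000 − $595,000) × 0.85% × 353/365 = $1,496.1397
Total = $1,598.9781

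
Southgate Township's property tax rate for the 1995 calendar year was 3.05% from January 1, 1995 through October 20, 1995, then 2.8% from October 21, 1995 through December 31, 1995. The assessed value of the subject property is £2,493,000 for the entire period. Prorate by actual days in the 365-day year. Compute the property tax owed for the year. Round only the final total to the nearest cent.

January 1 – October 20, 1995: 293 days at 3.05% → £2,493,000 × 3.05% × 293/365 = £61,037.5192
October 21 – December 31, 1995: 72 days at 2.8% → £2,493,000 × 2.8% × 72/365 = £13,769.5562
Total = £74,807.0753

£74,807.08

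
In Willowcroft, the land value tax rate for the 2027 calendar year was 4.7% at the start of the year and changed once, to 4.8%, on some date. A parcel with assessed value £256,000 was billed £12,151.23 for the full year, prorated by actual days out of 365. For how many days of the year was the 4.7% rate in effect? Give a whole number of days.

Let d = days at the first rate; then 365 − d days at the second rate.
£256,000 × [4.7%·d + 4.8%·(365−d)] / 365 = £12,151.23
Solving gives d = 195, so the new rate took effect on 15 Jul 2027.

195 days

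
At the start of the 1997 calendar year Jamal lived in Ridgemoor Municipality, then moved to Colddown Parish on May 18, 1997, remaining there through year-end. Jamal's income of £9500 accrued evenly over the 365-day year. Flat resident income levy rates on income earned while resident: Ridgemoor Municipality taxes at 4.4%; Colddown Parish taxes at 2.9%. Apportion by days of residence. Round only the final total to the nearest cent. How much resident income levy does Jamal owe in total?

£328.99

Ridgemoor Municipality, January 1 – May 17, 1997: 137 days → £9500 × 4.4% × 137/365 = £156.8932
Colddown Parish, May 18 – December 31, 1997: 228 days → £9500 × 2.9% × 228/365 = £172.0932
Total = £328.9863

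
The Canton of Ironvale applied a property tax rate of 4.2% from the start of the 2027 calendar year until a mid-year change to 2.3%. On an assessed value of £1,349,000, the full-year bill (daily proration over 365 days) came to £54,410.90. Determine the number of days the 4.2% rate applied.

333 days

Let d = days at the first rate; then 365 − d days at the second rate.
£1,349,000 × [4.2%·d + 2.3%·(365−d)] / 365 = £54,410.90
Solving gives d = 333, so the new rate took effect on 30 November 2027.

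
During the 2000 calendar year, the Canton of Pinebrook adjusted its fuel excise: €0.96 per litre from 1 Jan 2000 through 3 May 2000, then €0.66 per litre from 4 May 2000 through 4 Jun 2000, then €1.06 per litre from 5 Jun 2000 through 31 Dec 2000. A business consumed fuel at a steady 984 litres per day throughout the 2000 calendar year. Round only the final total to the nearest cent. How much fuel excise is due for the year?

€356,955.84

1 Jan – 3 May 2000: 124 days × 984 litres/day = 122,016 litres at €0.96/litre → €117,135.36
4 May – 4 Jun 2000: 32 days × 984 litres/day = 31,488 litres at €0.66/litre → €20,782.08
5 Jun – 31 Dec 2000: 210 days × 984 litres/day = 206,640 litres at €1.06/litre → €219,038.40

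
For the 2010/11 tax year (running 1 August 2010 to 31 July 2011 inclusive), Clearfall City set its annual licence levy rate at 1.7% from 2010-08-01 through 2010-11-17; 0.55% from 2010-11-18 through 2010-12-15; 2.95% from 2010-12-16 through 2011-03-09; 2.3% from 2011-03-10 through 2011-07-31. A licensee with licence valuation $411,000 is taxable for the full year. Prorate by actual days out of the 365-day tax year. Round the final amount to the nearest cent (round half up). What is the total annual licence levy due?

$8,779.64

2010-08-01 to 2010-11-17: 109 days at 1.7% → $411,000 × 1.7% × 109/365 = $2,086.5288
2010-11-18 to 2010-12-15: 28 days at 0.55% → $411,000 × 0.55% × 28/365 = $173.4082
2010-12-16 to 2011-03-09: 84 days at 2.95% → $411,000 × 2.95% × 84/365 = $2,790.2959
2011-03-10 to 2011-07-31: 144 days at 2.3% → $411,000 × 2.3% × 144/365 = $3,729.4027
Total = $8,779.6356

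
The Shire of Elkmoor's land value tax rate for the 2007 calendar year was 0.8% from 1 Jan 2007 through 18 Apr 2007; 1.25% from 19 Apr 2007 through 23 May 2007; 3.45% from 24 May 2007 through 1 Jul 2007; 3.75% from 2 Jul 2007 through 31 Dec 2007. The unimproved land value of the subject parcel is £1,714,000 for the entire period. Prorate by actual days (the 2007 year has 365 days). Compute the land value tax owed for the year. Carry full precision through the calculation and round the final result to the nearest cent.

1 Jan – 18 Apr 2007: 108 days at 0.8% → £1,714,000 × 0.8% × 108/365 = £4,057.2493
19 Apr – 23 May 2007: 35 days at 1.25% → £1,714,000 × 1.25% × 35/365 = £2,054.4521
24 May – 1 Jul 2007: 39 days at 3.45% → £1,714,000 × 3.45% × 39/365 = £6,318.3205
2 Jul – 31 Dec 2007: 183 days at 3.75% → £1,714,000 × 3.75% × 183/365 = £32,225.5479
Total = £44,655.5699

£44,655.57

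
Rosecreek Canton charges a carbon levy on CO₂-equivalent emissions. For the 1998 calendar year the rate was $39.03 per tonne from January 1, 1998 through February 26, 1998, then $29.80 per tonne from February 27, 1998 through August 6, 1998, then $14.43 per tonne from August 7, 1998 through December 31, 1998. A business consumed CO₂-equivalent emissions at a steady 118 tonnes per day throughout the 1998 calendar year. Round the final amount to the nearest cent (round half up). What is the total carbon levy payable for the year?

January 1 – February 26, 1998: 57 days × 118 tonnes/day = 6,726 tonnes at $39.03/tonne → $262,515.78
February 27 – August 6, 1998: 161 days × 118 tonnes/day = 18,998 tonnes at $29.80/tonne → $566,140.40
August 7 – December 31, 1998: 147 days × 118 tonnes/day = 17,346 tonnes at $14.43/tonne → $250,302.78

$1,078,958.96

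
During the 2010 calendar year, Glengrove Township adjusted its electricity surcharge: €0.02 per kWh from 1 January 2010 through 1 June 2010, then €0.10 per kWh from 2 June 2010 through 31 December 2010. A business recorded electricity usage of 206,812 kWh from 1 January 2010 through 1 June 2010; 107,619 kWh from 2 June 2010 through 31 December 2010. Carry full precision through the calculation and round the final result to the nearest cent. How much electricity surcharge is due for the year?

1 January – 1 June 2010: 206,812 kWh at €0.02/kWh → €4,136.24
2 June – 31 December 2010: 107,619 kWh at €0.10/kWh → €10,761.90

€14,898.14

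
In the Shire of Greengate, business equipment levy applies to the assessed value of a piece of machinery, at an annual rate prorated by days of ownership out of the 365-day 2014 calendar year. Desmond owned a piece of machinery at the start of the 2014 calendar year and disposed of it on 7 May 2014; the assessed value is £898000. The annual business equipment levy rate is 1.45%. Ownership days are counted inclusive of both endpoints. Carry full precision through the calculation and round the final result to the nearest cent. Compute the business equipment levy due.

£4530.59

Days held (1 January – 7 May 2014): 127 out of 365
Tax = £898000 × 1.45% × 127/365 = £4530.5945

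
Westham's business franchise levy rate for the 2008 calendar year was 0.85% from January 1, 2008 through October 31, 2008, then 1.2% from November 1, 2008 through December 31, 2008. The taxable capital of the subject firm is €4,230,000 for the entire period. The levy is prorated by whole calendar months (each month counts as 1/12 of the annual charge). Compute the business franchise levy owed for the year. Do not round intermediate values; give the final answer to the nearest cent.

€38,422.50

January 1 – October 31, 2008: 10 months at 0.85% → €4,230,000 × 0.85% × 10/12 = €29,962.5000
November 1 – December 31, 2008: 2 months at 1.2% → €4,230,000 × 1.2% × 2/12 = €8,460.0000
Total = €38,422.5000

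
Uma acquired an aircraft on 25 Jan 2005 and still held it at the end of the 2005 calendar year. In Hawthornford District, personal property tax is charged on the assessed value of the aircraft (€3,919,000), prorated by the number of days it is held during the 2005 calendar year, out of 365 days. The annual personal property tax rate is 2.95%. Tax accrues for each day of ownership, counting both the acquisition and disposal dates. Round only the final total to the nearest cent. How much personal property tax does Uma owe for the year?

Days held (25 Jan – 31 Dec 2005): 341 out of 365
Tax = €3,919,000 × 2.95% × 341/365 = €108,008.7137

€108,008.71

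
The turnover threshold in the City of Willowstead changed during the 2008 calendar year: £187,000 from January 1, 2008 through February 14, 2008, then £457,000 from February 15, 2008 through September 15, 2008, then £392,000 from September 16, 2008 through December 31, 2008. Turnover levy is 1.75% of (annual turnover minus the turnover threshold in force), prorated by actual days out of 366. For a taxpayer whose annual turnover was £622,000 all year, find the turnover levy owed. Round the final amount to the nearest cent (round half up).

£3,800.99

January 1 – February 14, 2008: 45 days, exemption £187,000 → (£622,000 − £187,000) × 1.75% × 45/366 = £935.9631
February 15 – September 15, 2008: 214 days, exemption £457,000 → (£622,000 − £457,000) × 1.75% × 214/366 = £1,688.3197
September 16 – December 31, 2008: 107 days, exemption £392,000 → (£622,000 − £392,000) × 1.75% × 107/366 = £1,176.7077
Total = £3,800.9904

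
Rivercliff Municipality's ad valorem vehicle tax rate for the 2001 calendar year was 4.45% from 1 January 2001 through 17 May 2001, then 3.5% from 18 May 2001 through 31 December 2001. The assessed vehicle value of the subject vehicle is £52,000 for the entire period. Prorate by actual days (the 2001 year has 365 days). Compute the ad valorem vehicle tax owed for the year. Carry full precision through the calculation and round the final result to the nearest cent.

1 January – 17 May 2001: 137 days at 4.45% → £52,000 × 4.45% × 137/365 = £868.5425
18 May – 31 December 2001: 228 days at 3.5% → £52,000 × 3.5% × 228/365 = £1,136.8767
Total = £2,005.4192

£2,005.42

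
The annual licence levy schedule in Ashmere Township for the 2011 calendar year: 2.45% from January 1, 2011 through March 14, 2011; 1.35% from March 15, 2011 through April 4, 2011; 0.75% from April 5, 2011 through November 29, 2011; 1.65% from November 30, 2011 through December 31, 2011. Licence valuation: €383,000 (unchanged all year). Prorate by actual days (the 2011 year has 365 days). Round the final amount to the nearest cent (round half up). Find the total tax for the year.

January 1 – March 14, 2011: 73 days at 2.45% → €383,000 × 2.45% × 73/365 = €1,876.7000
March 15 – April 4, 2011: 21 days at 1.35% → €383,000 × 1.35% × 21/365 = €297.4808
April 5 – November 29, 2011: 239 days at 0.75% → €383,000 × 0.75% × 239/365 = €1,880.8973
November 30 – December 31, 2011: 32 days at 1.65% → €383,000 × 1.65% × 32/365 = €554.0384
Total = €4,609.1164

€4,609.12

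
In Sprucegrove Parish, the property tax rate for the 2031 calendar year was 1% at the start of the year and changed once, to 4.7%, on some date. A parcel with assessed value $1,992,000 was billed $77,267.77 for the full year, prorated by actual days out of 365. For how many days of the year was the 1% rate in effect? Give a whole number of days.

81 days

Let d = days at the first rate; then 365 − d days at the second rate.
$1,992,000 × [1%·d + 4.7%·(365−d)] / 365 = $77,267.77
Solving gives d = 81, so the new rate took effect on March 23, 2031.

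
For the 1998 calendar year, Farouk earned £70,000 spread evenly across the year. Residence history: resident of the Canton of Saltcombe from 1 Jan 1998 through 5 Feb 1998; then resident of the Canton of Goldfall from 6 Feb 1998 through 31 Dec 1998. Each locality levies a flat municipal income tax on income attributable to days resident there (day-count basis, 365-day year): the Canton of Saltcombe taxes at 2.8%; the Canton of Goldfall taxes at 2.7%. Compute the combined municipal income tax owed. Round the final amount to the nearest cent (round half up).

The Canton of Saltcombe, 1 Jan – 5 Feb 1998: 36 days → £70,000 × 2.8% × 36/365 = £193.3151
The Canton of Goldfall, 6 Feb – 31 Dec 1998: 329 days → £70,000 × 2.7% × 329/365 = £1,703.5890
Total = £1,896.9041

£1,896.90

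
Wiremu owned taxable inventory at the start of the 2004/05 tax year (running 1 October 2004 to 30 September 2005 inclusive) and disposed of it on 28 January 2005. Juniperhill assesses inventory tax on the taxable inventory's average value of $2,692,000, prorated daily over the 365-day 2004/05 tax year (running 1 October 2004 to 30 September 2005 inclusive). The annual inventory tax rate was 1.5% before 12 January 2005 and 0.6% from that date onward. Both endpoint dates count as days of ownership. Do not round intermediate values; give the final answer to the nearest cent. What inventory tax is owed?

$12,147.19

1 October 2004 – 11 January 2005: 103 days at 1.5% → $2,692,000 × 1.5% × 103/365 = $11,394.9041
12 January – 28 January 2005: 17 days at 0.6% → $2,692,000 × 0.6% × 17/365 = $752.2849
Total = $12,147.1890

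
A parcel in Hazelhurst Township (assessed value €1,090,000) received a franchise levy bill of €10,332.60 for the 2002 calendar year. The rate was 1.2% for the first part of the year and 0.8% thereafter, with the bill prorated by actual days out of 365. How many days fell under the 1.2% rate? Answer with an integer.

135 days

Let d = days at the first rate; then 365 − d days at the second rate.
€1,090,000 × [1.2%·d + 0.8%·(365−d)] / 365 = €10,332.60
Solving gives d = 135, so the new rate took effect on 16 May 2002.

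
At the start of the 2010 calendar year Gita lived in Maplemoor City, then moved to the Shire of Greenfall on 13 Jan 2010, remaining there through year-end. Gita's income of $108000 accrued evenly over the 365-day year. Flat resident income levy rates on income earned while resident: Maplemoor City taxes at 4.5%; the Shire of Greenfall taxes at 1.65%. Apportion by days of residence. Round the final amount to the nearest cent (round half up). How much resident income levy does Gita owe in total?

Maplemoor City, 1 Jan – 12 Jan 2010: 12 days → $108000 × 4.5% × 12/365 = $159.7808
The Shire of Greenfall, 13 Jan – 31 Dec 2010: 353 days → $108000 × 1.65% × 353/365 = $1723.4137
Total = $1883.1945

$1883.19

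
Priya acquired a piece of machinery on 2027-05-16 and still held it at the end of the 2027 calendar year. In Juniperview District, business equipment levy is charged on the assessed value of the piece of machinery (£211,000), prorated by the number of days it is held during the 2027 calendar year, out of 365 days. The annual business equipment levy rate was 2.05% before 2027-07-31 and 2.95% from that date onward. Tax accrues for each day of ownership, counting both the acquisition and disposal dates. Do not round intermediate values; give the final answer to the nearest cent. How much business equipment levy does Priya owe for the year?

2027-05-16 to 2027-07-30: 76 days at 2.05% → £211,000 × 2.05% × 76/365 = £900.6521
2027-07-31 to 2027-12-31: 154 days at 2.95% → £211,000 × 2.95% × 154/365 = £2,626.2274
Total = £3,526.8795

£3,526.88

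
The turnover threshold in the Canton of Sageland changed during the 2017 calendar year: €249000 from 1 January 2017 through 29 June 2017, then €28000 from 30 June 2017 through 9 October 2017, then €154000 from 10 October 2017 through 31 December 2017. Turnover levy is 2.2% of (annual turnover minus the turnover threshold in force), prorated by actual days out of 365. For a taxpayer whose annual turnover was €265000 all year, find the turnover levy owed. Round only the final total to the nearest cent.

€2185.96

1 January – 29 June 2017: 180 days, exemption €249000 → (€265000 − €249000) × 2.2% × 180/365 = €173.5890
30 June – 9 October 2017: 102 days, exemption €28000 → (€265000 − €28000) × 2.2% × 102/365 = €1457.0630
10 October – 31 December 2017: 83 days, exemption €154000 → (€265000 − €154000) × 2.2% × 83/365 = €555.3041
Total = €2185.9562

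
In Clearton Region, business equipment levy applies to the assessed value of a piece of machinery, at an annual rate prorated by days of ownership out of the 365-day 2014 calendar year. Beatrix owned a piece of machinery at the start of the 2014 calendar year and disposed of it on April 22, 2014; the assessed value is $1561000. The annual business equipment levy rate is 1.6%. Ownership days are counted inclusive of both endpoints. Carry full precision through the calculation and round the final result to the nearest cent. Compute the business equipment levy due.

$7663.87

Days held (January 1 – April 22, 2014): 112 out of 365
Tax = $1561000 × 1.6% × 112/365 = $7663.8685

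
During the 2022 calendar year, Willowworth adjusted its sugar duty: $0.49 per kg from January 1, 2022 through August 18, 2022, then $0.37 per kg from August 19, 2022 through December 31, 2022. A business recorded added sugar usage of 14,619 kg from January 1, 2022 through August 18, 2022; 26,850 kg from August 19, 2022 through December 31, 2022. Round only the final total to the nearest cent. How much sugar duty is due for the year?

$17,097.81

January 1 – August 18, 2022: 14,619 kg at $0.49/kg → $7,163.31
August 19 – December 31, 2022: 26,850 kg at $0.37/kg → $9,934.50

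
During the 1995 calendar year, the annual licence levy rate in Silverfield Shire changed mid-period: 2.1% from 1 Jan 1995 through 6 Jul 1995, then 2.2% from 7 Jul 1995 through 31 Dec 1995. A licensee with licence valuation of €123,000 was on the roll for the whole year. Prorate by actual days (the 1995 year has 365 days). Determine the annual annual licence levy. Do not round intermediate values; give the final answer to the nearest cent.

€2,642.98

1 Jan – 6 Jul 1995: 187 days at 2.1% → €123,000 × 2.1% × 187/365 = €1,323.3452
7 Jul – 31 Dec 1995: 178 days at 2.2% → €123,000 × 2.2% × 178/365 = €1,319.6384
Total = €2,642.9836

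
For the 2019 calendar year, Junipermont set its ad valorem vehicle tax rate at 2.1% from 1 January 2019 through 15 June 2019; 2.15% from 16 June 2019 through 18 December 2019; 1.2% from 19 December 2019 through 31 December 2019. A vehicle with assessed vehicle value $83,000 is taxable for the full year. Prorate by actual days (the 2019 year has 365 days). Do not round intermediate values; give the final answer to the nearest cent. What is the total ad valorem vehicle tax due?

1 January – 15 June 2019: 166 days at 2.1% → $83,000 × 2.1% × 166/365 = $792.7068
16 June – 18 December 2019: 186 days at 2.15% → $83,000 × 2.15% × 186/365 = $909.3616
19 December – 31 December 2019: 13 days at 1.2% → $83,000 × 1.2% × 13/365 = $35.4740
Total = $1,737.5425

$1,737.54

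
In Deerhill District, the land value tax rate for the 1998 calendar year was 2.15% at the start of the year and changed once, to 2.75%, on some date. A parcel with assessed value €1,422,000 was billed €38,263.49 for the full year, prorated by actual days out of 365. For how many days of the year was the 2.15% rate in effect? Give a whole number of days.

36 days

Let d = days at the first rate; then 365 − d days at the second rate.
€1,422,000 × [2.15%·d + 2.75%·(365−d)] / 365 = €38,263.49
Solving gives d = 36, so the new rate took effect on 6 February 1998.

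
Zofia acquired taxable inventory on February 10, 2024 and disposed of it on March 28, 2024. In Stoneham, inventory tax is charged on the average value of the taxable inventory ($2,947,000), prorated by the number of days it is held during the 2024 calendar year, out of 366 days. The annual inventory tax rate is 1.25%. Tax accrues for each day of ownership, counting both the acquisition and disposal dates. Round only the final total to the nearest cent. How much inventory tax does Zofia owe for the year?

$4,831.15

Days held (February 10 – March 28, 2024): 48 out of 366
Tax = $2,947,000 × 1.25% × 48/366 = $4,831.1475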